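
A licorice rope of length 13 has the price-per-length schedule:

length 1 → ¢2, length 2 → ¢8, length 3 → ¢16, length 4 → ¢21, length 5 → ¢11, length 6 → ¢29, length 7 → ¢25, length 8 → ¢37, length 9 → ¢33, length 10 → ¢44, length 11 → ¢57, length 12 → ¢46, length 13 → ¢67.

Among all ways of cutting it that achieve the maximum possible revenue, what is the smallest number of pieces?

Let r[k] be the best obtainable value from length k. For each k, try every first piece i and keep the best of price[i] + r[k−i].
r[1] = 2
r[2] = max(2+2, 8+0) = 8
r[3] = max(2+8, 8+2, 16+0) = 16
r[4] = max(2+16, 8+8, 16+2, 21+0) = 21
r[5] = max(2+21, 8+16, 16+8, 21+2, 11+0) = 24
r[6] = max(2+24, 8+21, 16+16, 21+8, 11+2, 29+0) = 32
r[7] = max(2+32, 8+24, 16+21, …, 29+2, 25+0) = 37
r[8] = max(2+37, 8+32, 16+24, …, 25+2, 37+0) = 42
r[9] = max(2+42, 8+37, 16+32, …, 37+2, 33+0) = 48
r[10] = max(2+48, 8+42, 16+37, …, 33+2, 44+0) = 53
r[11] = max(2+53, 8+48, 16+42, …, 44+2, 57+0) = 58
r[12] = max(2+58, 8+53, 16+48, …, 57+2, 46+0) = 64
r[13] = max(2+64, 8+58, 16+53, …, 46+2, 67+0) = 69
Maximum revenue is ¢69.
Now minimize piece count subject to staying optimal: for each k, pieces[k] = 1 + min over i with p[i]+r[k−i]=r[k] of pieces[k−i].
pieces[10] = 3
pieces[11] = 3
pieces[12] = 4
pieces[13] = 4

4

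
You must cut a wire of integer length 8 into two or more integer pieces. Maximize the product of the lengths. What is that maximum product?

18

Let g[k] be the best product for length k (with at least one cut). For each first piece i, the rest contributes max(k−i, g[k−i]).
g[2] = 1·max(1,0) = 1·1 = 1
g[3] = 1·max(2,1) = 1·2 = 2
g[4] = 2·max(2,1) = 2·2 = 4
g[5] = 2·max(3,2) = 2·3 = 6
g[6] = 3·max(3,2) = 3·3 = 9
g[7] = 2·max(5,6) = 2·6 = 12
g[8] = 2·max(6,9) = 2·9 = 18
One optimal split: 3 + 3 + 2; product 3·3·2 = 18.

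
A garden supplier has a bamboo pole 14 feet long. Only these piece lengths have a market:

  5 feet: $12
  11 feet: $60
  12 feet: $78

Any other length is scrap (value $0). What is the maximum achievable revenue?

Consider every possible first cut. r[k] is the best of p[i]+r[k−i] over all sellable i≤k.
r[1] = 0
r[2] = 0
r[3] = 0
r[4] = 0
r[5] = 12
r[6] = 12
r[7] = 12
r[8] = 12
r[9] = 12
r[10] = 24  (first piece 5, then r[5]=12)
r[11] = 60
r[12] = 78
r[13] = 78
r[14] = 78
One optimal cutting: pieces 12 with 2 feet of scrap → $78.

78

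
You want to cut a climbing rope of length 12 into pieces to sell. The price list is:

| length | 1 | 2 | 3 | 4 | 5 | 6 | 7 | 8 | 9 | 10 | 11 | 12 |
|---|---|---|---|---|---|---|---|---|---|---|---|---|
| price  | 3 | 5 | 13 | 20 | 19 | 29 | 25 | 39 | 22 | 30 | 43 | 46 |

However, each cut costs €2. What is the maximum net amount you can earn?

Consider every possible first cut. v[k] is the best of p[i]+v[k−i] over all sellable i≤k, charging 2 whenever i<k.
v[1] = 3
v[2] = 5
v[3] = 13
v[4] = 20
v[5] = 21  (first piece 1, then v[4]=20)
v[6] = 29
v[7] = 31  (first piece 3, then v[4]=20)
v[8] = 39
v[9] = 40  (first piece 1, then v[8]=39)
v[10] = 47  (first piece 4, then v[6]=29)
v[11] = 50  (first piece 3, then v[8]=39)
v[12] = 57  (first piece 4, then v[8]=39)
One optimal plan: pieces 8 + 4 (1 cut) → €59 − €2 = €57.

57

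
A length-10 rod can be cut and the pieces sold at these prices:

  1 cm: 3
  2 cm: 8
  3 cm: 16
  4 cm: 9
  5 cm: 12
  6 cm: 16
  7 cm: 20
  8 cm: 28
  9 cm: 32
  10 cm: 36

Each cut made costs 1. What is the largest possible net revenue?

48

Let r[k] be the best obtainable value from length k. For each k, try every first piece i and keep the best of price[i] + r[k−i] minus the 1 cut fee when i<k.
r[1] = 3
r[2] = max(3+3-1, 8+0) = 8
r[3] = max(3+8-1, 8+3-1, 16+0) = 16
r[4] = max(3+16-1, 8+8-1, 16+3-1, 9+0) = 18
r[5] = max(3+18-1, 8+16-1, 16+8-1, 9+3-1, 12+0) = 23
r[6] = max(3+23-1, 8+18-1, 16+16-1, 9+8-1, 12+3-1, 16+0) = 31
r[7] = max(3+31-1, 8+23-1, 16+18-1, …, 16+3-1, 20+0) = 33
r[8] = max(3+33-1, 8+31-1, 16+23-1, …, 20+3-1, 28+0) = 38
r[9] = max(3+38-1, 8+33-1, 16+31-1, …, 28+3-1, 32+0) = 46
r[10] = max(3+46-1, 8+38-1, 16+33-1, …, 32+3-1, 36+0) = 48
One optimal plan: pieces 3 + 3 + 3 + 1 (3 cuts) → 51 − 3 = 48.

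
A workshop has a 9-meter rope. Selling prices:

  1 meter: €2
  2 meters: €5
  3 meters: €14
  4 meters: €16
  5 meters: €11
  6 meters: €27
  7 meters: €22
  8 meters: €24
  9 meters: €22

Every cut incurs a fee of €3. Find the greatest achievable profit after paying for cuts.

Consider every possible first cut. r[k] is the best of p[i]+r[k−i] over all sellable i≤k, charging 3 whenever i<k.
r[1] = 2
r[2] = 5
r[3] = 14
r[4] = 16
r[5] = 16  (first piece 2, then r[3]=14)
r[6] = 27
r[7] = 27  (first piece 3, then r[4]=16)
r[8] = 29  (first piece 2, then r[6]=27)
r[9] = 38  (first piece 3, then r[6]=27)
One optimal plan: pieces 6 + 3 (1 cut) → €41 − €3 = €38.

38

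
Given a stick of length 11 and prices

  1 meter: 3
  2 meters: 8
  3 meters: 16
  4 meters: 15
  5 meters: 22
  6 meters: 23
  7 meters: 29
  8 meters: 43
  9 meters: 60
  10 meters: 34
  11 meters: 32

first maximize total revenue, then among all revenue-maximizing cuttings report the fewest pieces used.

2

Let r[k] be the best obtainable value from length k. For each k, try every first piece i and keep the best of price[i] + r[k−i].
r[1] = 3
r[2] = max(3+3, 8+0) = 8
r[3] = max(3+8, 8+3, 16+0) = 16
r[4] = max(3+16, 8+8, 16+3, 15+0) = 19
r[5] = max(3+19, 8+16, 16+8, 15+3, 22+0) = 24
r[6] = max(3+24, 8+19, 16+16, 15+8, 22+3, 23+0) = 32
r[7] = max(3+32, 8+24, 16+19, …, 23+3, 29+0) = 35
r[8] = max(3+35, 8+32, 16+24, …, 29+3, 43+0) = 43
r[9] = max(3+43, 8+35, 16+32, …, 43+3, 60+0) = 60
r[10] = max(3+60, 8+43, 16+35, …, 60+3, 34+0) = 63
r[11] = max(3+63, 8+60, 16+43, …, 34+3, 32+0) = 68
Maximum revenue is 68.
Now minimize piece count subject to staying optimal: for each k, pieces[k] = 1 + min over i with p[i]+r[k−i]=r[k] of pieces[k−i].
pieces[8] = 1
pieces[9] = 1
pieces[10] = 2
pieces[11] = 2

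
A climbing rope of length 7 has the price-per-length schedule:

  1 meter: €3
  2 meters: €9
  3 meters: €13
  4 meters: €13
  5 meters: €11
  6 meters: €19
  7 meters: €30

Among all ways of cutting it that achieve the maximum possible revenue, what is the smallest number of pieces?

Let r[k] be the best obtainable value from length k. For each k, try every first piece i and keep the best of price[i] + r[k−i].
r[1] = 3
r[2] = 9
r[3] = 13
r[4] = 18  (first piece 2, then r[2]=9)
r[5] = 22  (first piece 2, then r[3]=13)
r[6] = 27  (first piece 2, then r[4]=18)
r[7] = 31  (first piece 2, then r[5]=22)
Maximum revenue is €31.
Now minimize piece count subject to staying optimal: for each k, pieces[k] = 1 + min over i with p[i]+r[k−i]=r[k] of pieces[k−i].
pieces[4] = 2
pieces[5] = 2
pieces[6] = 3
pieces[7] = 3

3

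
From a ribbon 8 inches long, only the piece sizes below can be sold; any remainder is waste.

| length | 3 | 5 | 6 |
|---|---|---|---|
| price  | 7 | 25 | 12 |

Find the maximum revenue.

Build r[k] bottom-up: r[k] = max over allowed piece i of (p[i] + r[k−i]).
r[1] = 0
r[2] = 0
r[3] = 7
r[4] = 7
r[5] = 25
r[6] = 25
r[7] = 25
r[8] = 32  (first piece 3, then r[5]=25)
One optimal cutting: 5 + 3 → ¢32.

32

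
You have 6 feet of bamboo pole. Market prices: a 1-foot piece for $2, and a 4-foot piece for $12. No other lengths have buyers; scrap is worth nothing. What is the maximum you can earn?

Build best[k] bottom-up: best[k] = max over allowed piece i of (p[i] + best[k−i]).
best[1] = 2
best[2] = 4  (first piece 1, then best[1]=2)
best[3] = 6  (first piece 1, then best[2]=4)
best[4] = max(2+6, 12+0) = 12
best[5] = max(2+12, 12+2) = 14
best[6] = max(2+14, 12+4) = 16
One optimal cutting: 4 + 1 + 1 → $16.

16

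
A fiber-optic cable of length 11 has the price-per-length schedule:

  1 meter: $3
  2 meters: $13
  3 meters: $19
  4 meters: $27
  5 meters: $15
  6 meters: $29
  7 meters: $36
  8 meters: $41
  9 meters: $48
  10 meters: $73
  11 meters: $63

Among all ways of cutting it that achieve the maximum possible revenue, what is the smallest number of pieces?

Let r[k] be the best obtainable value from length k. For each k, try every first piece i and keep the best of price[i] + r[k−i].
r[1] = 3
r[2] = 13
r[3] = 19
r[4] = 27
r[5] = 32  (first piece 2, then r[3]=19)
r[6] = 40  (first piece 2, then r[4]=27)
r[7] = 46  (first piece 3, then r[4]=27)
r[8] = 54  (first piece 4, then r[4]=27)
r[9] = 59  (first piece 2, then r[7]=46)
r[10] = 73
r[11] = 76  (first piece 1, then r[10]=73)
Maximum revenue is $76.
Now minimize piece count subject to staying optimal: for each k, pieces[k] = 1 + min over i with p[i]+r[k−i]=r[k] of pieces[k−i].
pieces[8] = 2
pieces[9] = 3
pieces[10] = 1
pieces[11] = 2

2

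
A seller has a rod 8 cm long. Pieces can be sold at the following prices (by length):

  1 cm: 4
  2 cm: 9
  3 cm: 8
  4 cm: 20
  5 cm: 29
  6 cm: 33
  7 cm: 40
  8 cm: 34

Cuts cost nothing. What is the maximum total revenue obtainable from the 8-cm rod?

44

Let best[k] be the best obtainable value from length k. For each k, try every first piece i and keep the best of price[i] + best[k−i].
best[1] = 4
best[2] = 9
best[3] = 13  (first piece 1, then best[2]=9)
best[4] = 20
best[5] = 29
best[6] = 33  (first piece 1, then best[5]=29)
best[7] = 40
best[8] = 44  (first piece 1, then best[7]=40)
One optimal cutting: 7 + 1 → 40 + 4 = 44.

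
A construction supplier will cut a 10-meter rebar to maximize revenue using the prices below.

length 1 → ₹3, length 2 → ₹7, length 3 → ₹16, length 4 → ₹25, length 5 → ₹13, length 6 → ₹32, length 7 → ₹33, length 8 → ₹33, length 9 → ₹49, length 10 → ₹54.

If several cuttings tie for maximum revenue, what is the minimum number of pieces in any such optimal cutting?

2

Consider every possible first cut. r[k] is the best of p[i]+r[k−i] over all sellable i≤k.
r[1] = 3
r[2] = max(3+3, 7+0) = 7
r[3] = max(3+7, 7+3, 16+0) = 16
r[4] = max(3+16, 7+7, 16+3, 25+0) = 25
r[5] = max(3+25, 7+16, 16+7, 25+3, 13+0) = 28
r[6] = max(3+28, 7+25, 16+16, 25+7, 13+3, 32+0) = 32
r[7] = max(3+32, 7+28, 16+25, …, 32+3, 33+0) = 41
r[8] = max(3+41, 7+32, 16+28, …, 33+3, 33+0) = 50
r[9] = max(3+50, 7+41, 16+32, …, 33+3, 49+0) = 53
r[10] = max(3+53, 7+50, 16+41, …, 49+3, 54+0) = 57
Maximum revenue is ₹57.
Now minimize piece count subject to staying optimal: for each k, pieces[k] = 1 + min over i with p[i]+r[k−i]=r[k] of pieces[k−i].
pieces[7] = 2
pieces[8] = 2
pieces[9] = 3
pieces[10] = 2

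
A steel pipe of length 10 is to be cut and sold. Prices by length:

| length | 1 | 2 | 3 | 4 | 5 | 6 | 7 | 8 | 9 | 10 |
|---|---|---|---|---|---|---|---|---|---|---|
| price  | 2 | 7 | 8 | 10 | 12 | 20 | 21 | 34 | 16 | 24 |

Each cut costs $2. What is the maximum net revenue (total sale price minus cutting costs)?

39

Consider every possible first cut. v[k] is the best of p[i]+v[k−i] over all sellable i≤k, charging 2 whenever i<k.
v[1] = 2
v[2] = 7
v[3] = 8
v[4] = 12  (first piece 2, then v[2]=7)
v[5] = 13  (first piece 2, then v[3]=8)
v[6] = 20
v[7] = 21
v[8] = 34
v[9] = 34  (first piece 1, then v[8]=34)
v[10] = 39  (first piece 2, then v[8]=34)
One optimal plan: pieces 8 + 2 (1 cut) → $41 − $2 = $39.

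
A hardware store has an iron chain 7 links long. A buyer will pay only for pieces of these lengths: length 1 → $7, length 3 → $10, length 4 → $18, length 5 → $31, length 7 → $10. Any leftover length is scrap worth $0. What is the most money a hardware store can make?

49

Let f[k] be the best obtainable value from length k. For each k, try every first piece i and keep the best of price[i] + f[k−i].
f[1] = 7
f[2] = 14  (first piece 1, then f[1]=7)
f[3] = max(7+14, 10+0) = 21
f[4] = max(7+21, 10+7, 18+0) = 28
f[5] = max(7+28, 10+14, 18+7, 31+0) = 35
f[6] = max(7+35, 10+21, 18+14, 31+7) = 42
f[7] = max(7+42, 10+28, 18+21, 31+14, 10+0) = 49
One optimal cutting: 1 + 1 + 1 + 1 + 1 + 1 + 1 → $49.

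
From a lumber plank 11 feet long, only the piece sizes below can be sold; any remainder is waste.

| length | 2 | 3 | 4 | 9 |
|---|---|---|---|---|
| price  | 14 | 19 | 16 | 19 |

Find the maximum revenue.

Build r[k] bottom-up: r[k] = max over allowed piece i of (p[i] + r[k−i]).
r[1] = 0
r[2] = 14
r[3] = max(14+0, 19+0) = 19
r[4] = max(14+14, 19+0, 16+0) = 28
r[5] = max(14+19, 19+14, 16+0) = 33
r[6] = max(14+28, 19+19, 16+14) = 42
r[7] = max(14+33, 19+28, 16+19) = 47
r[8] = max(14+42, 19+33, 16+28) = 56
r[9] = max(14+47, 19+42, 16+33, 19+0) = 61
r[10] = max(14+56, 19+47, 16+42, 19+0) = 70
r[11] = max(14+61, 19+56, 16+47, 19+14) = 75
One optimal cutting: 3 + 2 + 2 + 2 + 2 → $75.

75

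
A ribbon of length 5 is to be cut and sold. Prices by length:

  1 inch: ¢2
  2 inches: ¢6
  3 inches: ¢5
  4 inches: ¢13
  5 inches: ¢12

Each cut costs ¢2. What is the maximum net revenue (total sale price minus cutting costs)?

Build v[k] bottom-up: v[k] = max over allowed piece i of (p[i] + v[k−i]) − 2 per cut.
v[1] = 2
v[2] = max(2+2-2, 6+0) = 6
v[3] = max(2+6-2, 6+2-2, 5+0) = 6
v[4] = max(2+6-2, 6+6-2, 5+2-2, 13+0) = 13
v[5] = max(2+13-2, 6+6-2, 5+6-2, 13+2-2, 12+0) = 13
One optimal plan: pieces 4 + 1 (1 cut) → ¢15 − ¢2 = ¢13.

13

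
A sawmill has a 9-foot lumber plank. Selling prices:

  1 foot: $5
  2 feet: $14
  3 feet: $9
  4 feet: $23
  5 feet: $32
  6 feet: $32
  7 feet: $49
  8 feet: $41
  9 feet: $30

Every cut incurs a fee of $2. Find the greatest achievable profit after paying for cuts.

Build v[k] bottom-up: v[k] = max over allowed piece i of (p[i] + v[k−i]) − 2 per cut.
v[1] = 5
v[2] = max(5+5-2, 14+0) = 14
v[3] = max(5+14-2, 14+5-2, 9+0) = 17
v[4] = max(5+17-2, 14+14-2, 9+5-2, 23+0) = 26
v[5] = max(5+26-2, 14+17-2, 9+14-2, 23+5-2, 32+0) = 32
v[6] = max(5+32-2, 14+26-2, 9+17-2, 23+14-2, 32+5-2, 32+0) = 38
v[7] = max(5+38-2, 14+32-2, 9+26-2, …, 32+5-2, 49+0) = 49
v[8] = max(5+49-2, 14+38-2, 9+32-2, …, 49+5-2, 41+0) = 52
v[9] = max(5+52-2, 14+49-2, 9+38-2, …, 41+5-2, 30+0) = 61
One optimal plan: pieces 7 + 2 (1 cut) → $63 − $2 = $61.

61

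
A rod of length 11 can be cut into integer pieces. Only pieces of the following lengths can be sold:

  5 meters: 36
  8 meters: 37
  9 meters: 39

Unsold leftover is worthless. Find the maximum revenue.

Consider every possible first cut. r[k] is the best of p[i]+r[k−i] over all sellable i≤k.
r[1] = 0
r[2] = 0
r[3] = 0
r[4] = 0
r[5] = 36
r[6] = 36
r[7] = 36
r[8] = max(36+0, 37+0) = 37
r[9] = max(36+0, 37+0, 39+0) = 39
r[10] = max(36+36, 37+0, 39+0) = 72
r[11] = max(36+36, 37+0, 39+0) = 72
One optimal cutting: pieces 5 + 5 with 1 meter of scrap → 72.

72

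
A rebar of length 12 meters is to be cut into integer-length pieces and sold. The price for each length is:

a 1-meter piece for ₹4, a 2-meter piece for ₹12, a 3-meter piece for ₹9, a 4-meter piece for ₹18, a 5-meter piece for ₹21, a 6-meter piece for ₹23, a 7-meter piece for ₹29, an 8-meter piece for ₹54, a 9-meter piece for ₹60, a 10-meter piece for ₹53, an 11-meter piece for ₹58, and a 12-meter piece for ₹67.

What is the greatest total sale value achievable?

78

Let R[k] be the best obtainable value from length k. For each k, try every first piece i and keep the best of price[i] + R[k−i].
R[1] = 4
R[2] = max(4+4, 12+0) = 12
R[3] = max(4+12, 12+4, 9+0) = 16
R[4] = max(4+16, 12+12, 9+4, 18+0) = 24
R[5] = max(4+24, 12+16, 9+12, 18+4, 21+0) = 28
R[6] = max(4+28, 12+24, 9+16, 18+12, 21+4, 23+0) = 36
R[7] = max(4+36, 12+28, 9+24, …, 23+4, 29+0) = 40
R[8] = max(4+40, 12+36, 9+28, …, 29+4, 54+0) = 54
R[9] = max(4+54, 12+40, 9+36, …, 54+4, 60+0) = 60
R[10] = max(4+60, 12+54, 9+40, …, 60+4, 53+0) = 66
R[11] = max(4+66, 12+60, 9+54, …, 53+4, 58+0) = 72
R[12] = max(4+72, 12+66, 9+60, …, 58+4, 67+0) = 78
One optimal cutting: 8 + 2 + 2 → ₹54 + ₹12 + ₹12 = ₹78.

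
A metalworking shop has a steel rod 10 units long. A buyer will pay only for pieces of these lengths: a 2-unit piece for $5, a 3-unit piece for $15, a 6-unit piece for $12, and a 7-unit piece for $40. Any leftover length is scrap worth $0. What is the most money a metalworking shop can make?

Let f[k] be the best obtainable value from length k. For each k, try every first piece i and keep the best of price[i] + f[k−i].
f[1] = 0
f[2] = 5
f[3] = max(5+0, 15+0) = 15
f[4] = max(5+5, 15+0) = 15
f[5] = max(5+15, 15+5) = 20
f[6] = max(5+15, 15+15, 12+0) = 30
f[7] = max(5+20, 15+15, 12+0, 40+0) = 40
f[8] = max(5+30, 15+20, 12+5, 40+0) = 40
f[9] = max(5+40, 15+30, 12+15, 40+5) = 45
f[10] = max(5+40, 15+40, 12+15, 40+15) = 55
One optimal cutting: 7 + 3 → $55.

55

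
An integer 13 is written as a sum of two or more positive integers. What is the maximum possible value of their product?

108

Fill P[k] for k=2..13: at each k try every first piece i and multiply by the better of (k−i) uncut or P[k−i].
P[2] = 1*max(1,0) = 1*1 = 1
P[3] = 1*max(2,1) = 1*2 = 2
P[4] = 2*max(2,1) = 2*2 = 4
P[5] = 2*max(3,2) = 2*3 = 6
P[6] = 3*max(3,2) = 3*3 = 9
P[7] = 2*max(5,6) = 2*6 = 12
P[8] = 2*max(6,9) = 2*9 = 18
P[9] = 3*max(6,9) = 3*9 = 27
P[10] = 2*max(8,18) = 2*18 = 36
P[11] = 2*max(9,27) = 2*27 = 54
P[12] = 3*max(9,27) = 3*27 = 81
P[13] = 2*max(11,54) = 2*54 = 108
One optimal split: 3 + 3 + 3 + 2 + 2; product 3*3*3*2*2 = 108.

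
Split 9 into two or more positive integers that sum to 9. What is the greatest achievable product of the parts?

Let prod[k] be the best product for length k (with at least one cut). For each first piece i, the rest contributes max(k−i, prod[k−i]).
prod[2] = 1×max(1,0) = 1×1 = 1
prod[3] = 1×max(2,1) = 1×2 = 2
prod[4] = 2×max(2,1) = 2×2 = 4
prod[5] = 2×max(3,2) = 2×3 = 6
prod[6] = 3×max(3,2) = 3×3 = 9
prod[7] = 2×max(5,6) = 2×6 = 12
prod[8] = 2×max(6,9) = 2×9 = 18
prod[9] = 3×max(6,9) = 3×9 = 27
One optimal split: 3 + 3 + 3; product 3×3×3 = 27.

27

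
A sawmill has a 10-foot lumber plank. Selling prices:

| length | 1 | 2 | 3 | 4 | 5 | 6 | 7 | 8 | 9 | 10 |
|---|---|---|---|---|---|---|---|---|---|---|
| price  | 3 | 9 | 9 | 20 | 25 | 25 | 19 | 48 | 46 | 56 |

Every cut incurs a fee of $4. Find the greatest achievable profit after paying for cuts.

56

Consider every possible first cut. net[k] is the best of p[i]+net[k−i] over all sellable i≤k, charging 4 whenever i<k.
net[1] = 3
net[2] = max(3+3-4, 9+0) = 9
net[3] = max(3+9-4, 9+3-4, 9+0) = 9
net[4] = max(3+9-4, 9+9-4, 9+3-4, 20+0) = 20
net[5] = max(3+20-4, 9+9-4, 9+9-4, 20+3-4, 25+0) = 25
net[6] = max(3+25-4, 9+20-4, 9+9-4, 20+9-4, 25+3-4, 25+0) = 25
net[7] = max(3+25-4, 9+25-4, 9+20-4, …, 25+3-4, 19+0) = 30
net[8] = max(3+30-4, 9+25-4, 9+25-4, …, 19+3-4, 48+0) = 48
net[9] = max(3+48-4, 9+30-4, 9+25-4, …, 48+3-4, 46+0) = 47
net[10] = max(3+47-4, 9+48-4, 9+30-4, …, 46+3-4, 56+0) = 56
Best is to make no cuts and sell whole for $56.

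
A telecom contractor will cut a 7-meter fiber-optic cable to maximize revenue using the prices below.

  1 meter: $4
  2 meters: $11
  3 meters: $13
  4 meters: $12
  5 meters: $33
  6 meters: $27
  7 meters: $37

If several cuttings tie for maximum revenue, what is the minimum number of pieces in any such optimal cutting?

Build r[k] bottom-up: r[k] = max over allowed piece i of (p[i] + r[k−i]).
r[1] = 4
r[2] = 11
r[3] = 15  (first piece 1, then r[2]=11)
r[4] = 22  (first piece 2, then r[2]=11)
r[5] = 33
r[6] = 37  (first piece 1, then r[5]=33)
r[7] = 44  (first piece 2, then r[5]=33)
Maximum revenue is $44.
Now minimize piece count subject to staying optimal: for each k, pieces[k] = 1 + min over i with p[i]+r[k−i]=r[k] of pieces[k−i].
pieces[4] = 2
pieces[5] = 1
pieces[6] = 2
pieces[7] = 2

2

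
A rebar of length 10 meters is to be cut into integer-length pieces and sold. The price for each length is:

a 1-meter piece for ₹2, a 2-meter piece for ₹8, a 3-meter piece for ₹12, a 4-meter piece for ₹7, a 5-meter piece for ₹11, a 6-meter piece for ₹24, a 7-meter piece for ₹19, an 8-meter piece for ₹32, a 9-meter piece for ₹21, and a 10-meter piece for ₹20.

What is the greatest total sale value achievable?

40

Consider every possible first cut. best[k] is the best of p[i]+best[k−i] over all sellable i≤k.
best[1] = 2
best[2] = 8
best[3] = 12
best[4] = 16  (first piece 2, then best[2]=8)
best[5] = 20  (first piece 2, then best[3]=12)
best[6] = 24  (first piece 2, then best[4]=16)
best[7] = 28  (first piece 2, then best[5]=20)
best[8] = 32  (first piece 2, then best[6]=24)
best[9] = 36  (first piece 2, then best[7]=28)
best[10] = 40  (first piece 2, then best[8]=32)
One optimal cutting: 2 + 2 + 2 + 2 + 2 → ₹8 + ₹8 + ₹8 + ₹8 + ₹8 = ₹40.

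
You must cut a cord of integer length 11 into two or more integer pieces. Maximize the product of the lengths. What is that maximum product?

Fill f[k] for k=2..11: at each k try every first piece i and multiply by the better of (k−i) uncut or f[k−i].
f[2] = 1*max(1,0) = 1*1 = 1
f[3] = max(1*2, 2*1) = 2
f[4] = max(1*3, 2*2, 3*1) = 4
f[5] = max(1*4, 2*3, 3*2, 4*1) = 6
f[6] = max(1*6, 2*4, 3*3, 4*2, 5*1) = 9
f[7] = max(1*9, 2*6, 3*4, 4*3, 5*2, 6*1) = 12
f[8] = max(1*12, 2*9, 3*6, …, 6*2, 7*1) = 18
f[9] = max(1*18, 2*12, 3*9, …, 7*2, 8*1) = 27
f[10] = max(1*27, 2*18, 3*12, …, 8*2, 9*1) = 36
f[11] = max(1*36, 2*27, 3*18, …, 9*2, 10*1) = 54
One optimal split: 3 + 3 + 3 + 2; product 3*3*3*2 = 54.

54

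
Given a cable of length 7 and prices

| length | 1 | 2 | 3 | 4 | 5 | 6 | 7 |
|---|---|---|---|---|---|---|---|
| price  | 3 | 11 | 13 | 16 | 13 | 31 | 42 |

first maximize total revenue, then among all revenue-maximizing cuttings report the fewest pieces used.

Let r[k] be the best obtainable value from length k. For each k, try every first piece i and keep the best of price[i] + r[k−i].
r[1] = 3
r[2] = max(3+3, 11+0) = 11
r[3] = max(3+11, 11+3, 13+0) = 14
r[4] = max(3+14, 11+11, 13+3, 16+0) = 22
r[5] = max(3+22, 11+14, 13+11, 16+3, 13+0) = 25
r[6] = max(3+25, 11+22, 13+14, 16+11, 13+3, 31+0) = 33
r[7] = max(3+33, 11+25, 13+22, …, 31+3, 42+0) = 42
Maximum revenue is $42.
Now minimize piece count subject to staying optimal: for each k, pieces[k] = 1 + min over i with p[i]+r[k−i]=r[k] of pieces[k−i].
pieces[4] = 2
pieces[5] = 3
pieces[6] = 3
pieces[7] = 1

1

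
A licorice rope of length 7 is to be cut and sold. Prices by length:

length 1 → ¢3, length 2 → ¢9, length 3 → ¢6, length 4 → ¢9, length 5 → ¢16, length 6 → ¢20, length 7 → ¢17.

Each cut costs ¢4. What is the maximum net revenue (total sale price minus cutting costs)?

Consider every possible first cut. v[k] is the best of p[i]+v[k−i] over all sellable i≤k, charging 4 whenever i<k.
v[1] = 3
v[2] = 9
v[3] = 8  (first piece 1, then v[2]=9)
v[4] = 14  (first piece 2, then v[2]=9)
v[5] = 16
v[6] = 20
v[7] = 21  (first piece 2, then v[5]=16)
One optimal plan: pieces 5 + 2 (1 cut) → ¢25 − ¢4 = ¢21.

21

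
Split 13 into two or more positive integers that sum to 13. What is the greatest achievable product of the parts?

Let P[k] be the best product for length k (with at least one cut). For each first piece i, the rest contributes max(k−i, P[k−i]).
Small cases: P[2]=1, P[3]=2, P[4]=4, P[5]=6, P[6]=9.
P[7] = max(1·9, 2·6, 3·4, 4·3, 5·2, 6·1) = 12
P[8] = max(1·12, 2·9, 3·6, …, 6·2, 7·1) = 18
P[9] = max(1·18, 2·12, 3·9, …, 7·2, 8·1) = 27
P[10] = max(1·27, 2·18, 3·12, …, 8·2, 9·1) = 36
P[11] = max(1·36, 2·27, 3·18, …, 9·2, 10·1) = 54
P[12] = max(1·54, 2·36, 3·27, …, 10·2, 11·1) = 81
P[13] = max(1·81, 2·54, 3·36, …, 11·2, 12·1) = 108
One optimal split: 3 + 3 + 3 + 2 + 2; product 3·3·3·2·2 = 108.

108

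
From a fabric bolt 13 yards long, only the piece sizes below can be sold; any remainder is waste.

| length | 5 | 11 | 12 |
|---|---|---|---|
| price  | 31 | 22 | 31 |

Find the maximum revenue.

Consider every possible first cut. f[k] is the best of p[i]+f[k−i] over all sellable i≤k.
f[1] = 0
f[2] = 0
f[3] = 0
f[4] = 0
f[5] = 31
f[6] = 31
f[7] = 31
f[8] = 31
f[9] = 31
f[10] = 62  (first piece 5, then f[5]=31)
f[11] = max(31+31, 22+0) = 62
f[12] = max(31+31, 22+0, 31+0) = 62
f[13] = max(31+31, 22+0, 31+0) = 62
One optimal cutting: pieces 5 + 5 with 3 yards of scrap → $62.

62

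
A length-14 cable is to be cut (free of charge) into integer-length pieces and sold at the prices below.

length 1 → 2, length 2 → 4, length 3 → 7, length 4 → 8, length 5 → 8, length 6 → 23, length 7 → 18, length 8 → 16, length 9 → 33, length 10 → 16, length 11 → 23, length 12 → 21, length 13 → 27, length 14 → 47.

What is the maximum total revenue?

50

Consider every possible first cut. R[k] is the best of p[i]+R[k−i] over all sellable i≤k.
R[1] = 2
R[2] = max(2+2, 4+0) = 4
R[3] = max(2+4, 4+2, 7+0) = 7
R[4] = max(2+7, 4+4, 7+2, 8+0) = 9
R[5] = max(2+9, 4+7, 7+4, 8+2, 8+0) = 11
R[6] = max(2+11, 4+9, 7+7, 8+4, 8+2, 23+0) = 23
R[7] = max(2+23, 4+11, 7+9, …, 23+2, 18+0) = 25
R[8] = max(2+25, 4+23, 7+11, …, 18+2, 16+0) = 27
R[9] = max(2+27, 4+25, 7+23, …, 16+2, 33+0) = 33
R[10] = max(2+33, 4+27, 7+25, …, 33+2, 16+0) = 35
R[11] = max(2+35, 4+33, 7+27, …, 16+2, 23+0) = 37
R[12] = max(2+37, 4+35, 7+33, …, 23+2, 21+0) = 46
R[13] = max(2+46, 4+37, 7+35, …, 21+2, 27+0) = 48
R[14] = max(2+48, 4+46, 7+37, …, 27+2, 47+0) = 50
One optimal cutting: 6 + 6 + 1 + 1 → 23 + 23 + 2 + 2 = 50.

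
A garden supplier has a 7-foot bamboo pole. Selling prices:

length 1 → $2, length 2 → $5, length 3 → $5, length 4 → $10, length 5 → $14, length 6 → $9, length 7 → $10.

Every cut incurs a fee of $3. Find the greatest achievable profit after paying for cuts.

Build net[k] bottom-up: net[k] = max over allowed piece i of (p[i] + net[k−i]) − 3 per cut.
net[1] = 2
net[2] = max(2+2-3, 5+0) = 5
net[3] = max(2+5-3, 5+2-3, 5+0) = 5
net[4] = max(2+5-3, 5+5-3, 5+2-3, 10+0) = 10
net[5] = max(2+10-3, 5+5-3, 5+5-3, 10+2-3, 14+0) = 14
net[6] = max(2+14-3, 5+10-3, 5+5-3, 10+5-3, 14+2-3, 9+0) = 13
net[7] = max(2+13-3, 5+14-3, 5+10-3, …, 9+2-3, 10+0) = 16
One optimal plan: pieces 5 + 2 (1 cut) → $19 − $3 = $16.

16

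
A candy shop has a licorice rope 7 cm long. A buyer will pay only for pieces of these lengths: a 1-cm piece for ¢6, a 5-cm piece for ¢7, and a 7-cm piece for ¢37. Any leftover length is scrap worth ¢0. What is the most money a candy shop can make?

Let f[k] be the best obtainable value from length k. For each k, try every first piece i and keep the best of price[i] + f[k−i].
f[1] = 6
f[2] = 12  (first piece 1, then f[1]=6)
f[3] = 18  (first piece 1, then f[2]=12)
f[4] = 24  (first piece 1, then f[3]=18)
f[5] = 30  (first piece 1, then f[4]=24)
f[6] = 36  (first piece 1, then f[5]=30)
f[7] = 42  (first piece 1, then f[6]=36)
One optimal cutting: 1 + 1 + 1 + 1 + 1 + 1 + 1 → ¢42.

42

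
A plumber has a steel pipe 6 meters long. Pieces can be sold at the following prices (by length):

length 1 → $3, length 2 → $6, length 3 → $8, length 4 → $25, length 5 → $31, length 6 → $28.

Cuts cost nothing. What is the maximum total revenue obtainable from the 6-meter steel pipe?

34

Consider every possible first cut. v[k] is the best of p[i]+v[k−i] over all sellable i≤k.
v[1] = 3
v[2] = max(3+3, 6+0) = 6
v[3] = max(3+6, 6+3, 8+0) = 9
v[4] = max(3+9, 6+6, 8+3, 25+0) = 25
v[5] = max(3+25, 6+9, 8+6, 25+3, 31+0) = 31
v[6] = max(3+31, 6+25, 8+9, 25+6, 31+3, 28+0) = 34
One optimal cutting: 5 + 1 → $31 + $3 = $34.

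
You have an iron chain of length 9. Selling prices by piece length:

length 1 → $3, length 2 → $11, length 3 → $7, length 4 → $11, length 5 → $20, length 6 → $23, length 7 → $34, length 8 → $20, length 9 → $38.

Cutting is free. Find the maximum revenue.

47

Build best[k] bottom-up: best[k] = max over allowed piece i of (p[i] + best[k−i]).
best[1] = 3
best[2] = 11
best[3] = 14  (first piece 1, then best[2]=11)
best[4] = 22  (first piece 2, then best[2]=11)
best[5] = 25  (first piece 1, then best[4]=22)
best[6] = 33  (first piece 2, then best[4]=22)
best[7] = 36  (first piece 1, then best[6]=33)
best[8] = 44  (first piece 2, then best[6]=33)
best[9] = 47  (first piece 1, then best[8]=44)
One optimal cutting: 2 + 2 + 2 + 2 + 1 → $11 + $11 + $11 + $11 + $3 = $47.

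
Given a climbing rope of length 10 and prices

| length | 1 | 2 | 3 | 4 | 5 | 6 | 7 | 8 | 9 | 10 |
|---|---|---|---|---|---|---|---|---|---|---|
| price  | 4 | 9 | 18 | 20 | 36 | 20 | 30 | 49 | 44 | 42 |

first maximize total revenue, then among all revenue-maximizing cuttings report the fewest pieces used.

2

Let r[k] be the best obtainable value from length k. For each k, try every first piece i and keep the best of price[i] + r[k−i].
r[1] = 4
r[2] = max(4+4, 9+0) = 9
r[3] = max(4+9, 9+4, 18+0) = 18
r[4] = max(4+18, 9+9, 18+4, 20+0) = 22
r[5] = max(4+22, 9+18, 18+9, 20+4, 36+0) = 36
r[6] = max(4+36, 9+22, 18+18, 20+9, 36+4, 20+0) = 40
r[7] = max(4+40, 9+36, 18+22, …, 20+4, 30+0) = 45
r[8] = max(4+45, 9+40, 18+36, …, 30+4, 49+0) = 54
r[9] = max(4+54, 9+45, 18+40, …, 49+4, 44+0) = 58
r[10] = max(4+58, 9+54, 18+45, …, 44+4, 42+0) = 72
Maximum revenue is €72.
Now minimize piece count subject to staying optimal: for each k, pieces[k] = 1 + min over i with p[i]+r[k−i]=r[k] of pieces[k−i].
pieces[7] = 2
pieces[8] = 2
pieces[9] = 3
pieces[10] = 2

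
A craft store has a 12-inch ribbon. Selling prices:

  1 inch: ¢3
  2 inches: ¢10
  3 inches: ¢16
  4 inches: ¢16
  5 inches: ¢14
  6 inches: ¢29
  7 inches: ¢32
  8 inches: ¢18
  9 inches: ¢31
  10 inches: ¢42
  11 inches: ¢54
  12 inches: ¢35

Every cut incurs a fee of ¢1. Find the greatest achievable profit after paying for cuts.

Build r[k] bottom-up: r[k] = max over allowed piece i of (p[i] + r[k−i]) − 1 per cut.
r[1] = 3
r[2] = max(3+3-1, 10+0) = 10
r[3] = max(3+10-1, 10+3-1, 16+0) = 16
r[4] = max(3+16-1, 10+10-1, 16+3-1, 16+0) = 19
r[5] = max(3+19-1, 10+16-1, 16+10-1, 16+3-1, 14+0) = 25
r[6] = max(3+25-1, 10+19-1, 16+16-1, 16+10-1, 14+3-1, 29+0) = 31
r[7] = max(3+31-1, 10+25-1, 16+19-1, …, 29+3-1, 32+0) = 34
r[8] = max(3+34-1, 10+31-1, 16+25-1, …, 32+3-1, 18+0) = 40
r[9] = max(3+40-1, 10+34-1, 16+31-1, …, 18+3-1, 31+0) = 46
r[10] = max(3+46-1, 10+40-1, 16+34-1, …, 31+3-1, 42+0) = 49
r[11] = max(3+49-1, 10+46-1, 16+40-1, …, 42+3-1, 54+0) = 55
r[12] = max(3+55-1, 10+49-1, 16+46-1, …, 54+3-1, 35+0) = 61
One optimal plan: pieces 3 + 3 + 3 + 3 (3 cuts) → ¢64 − ¢3 = ¢61.

61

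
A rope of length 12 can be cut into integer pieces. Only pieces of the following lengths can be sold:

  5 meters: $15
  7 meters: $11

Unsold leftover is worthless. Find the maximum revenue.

Let best[k] be the best obtainable value from length k. For each k, try every first piece i and keep the best of price[i] + best[k−i].
best[1] = 0
best[2] = 0
best[3] = 0
best[4] = 0
best[5] = 15
best[6] = 15
best[7] = max(15+0, 11+0) = 15
best[8] = max(15+0, 11+0) = 15
best[9] = max(15+0, 11+0) = 15
best[10] = max(15+15, 11+0) = 30
best[11] = max(15+15, 11+0) = 30
best[12] = max(15+15, 11+15) = 30
One optimal cutting: pieces 5 + 5 with 2 meters of scrap → $30.

30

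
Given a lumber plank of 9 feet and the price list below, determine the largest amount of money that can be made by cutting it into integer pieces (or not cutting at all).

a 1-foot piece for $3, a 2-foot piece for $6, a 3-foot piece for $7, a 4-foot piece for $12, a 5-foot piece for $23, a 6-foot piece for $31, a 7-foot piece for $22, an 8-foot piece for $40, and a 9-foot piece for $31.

Let best[k] be the best obtainable value from length k. For each k, try every first piece i and keep the best of price[i] + best[k−i].
best[1] = 3
best[2] = max(3+3, 6+0) = 6
best[3] = max(3+6, 6+3, 7+0) = 9
best[4] = max(3+9, 6+6, 7+3, 12+0) = 12
best[5] = max(3+12, 6+9, 7+6, 12+3, 23+0) = 23
best[6] = max(3+23, 6+12, 7+9, 12+6, 23+3, 31+0) = 31
best[7] = max(3+31, 6+23, 7+12, …, 31+3, 22+0) = 34
best[8] = max(3+34, 6+31, 7+23, …, 22+3, 40+0) = 40
best[9] = max(3+40, 6+34, 7+31, …, 40+3, 31+0) = 43
One optimal cutting: 8 + 1 → $40 + $3 = $43.

43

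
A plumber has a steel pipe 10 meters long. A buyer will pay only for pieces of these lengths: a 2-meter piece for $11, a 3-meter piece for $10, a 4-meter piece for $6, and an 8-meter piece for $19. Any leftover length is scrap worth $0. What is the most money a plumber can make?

Build best[k] bottom-up: best[k] = max over allowed piece i of (p[i] + best[k−i]).
best[1] = 0
best[2] = 11
best[3] = max(11+0, 10+0) = 11
best[4] = max(11+11, 10+0, 6+0) = 22
best[5] = max(11+11, 10+11, 6+0) = 22
best[6] = max(11+22, 10+11, 6+11) = 33
best[7] = max(11+22, 10+22, 6+11) = 33
best[8] = max(11+33, 10+22, 6+22, 19+0) = 44
best[9] = max(11+33, 10+33, 6+22, 19+0) = 44
best[10] = max(11+44, 10+33, 6+33, 19+11) = 55
One optimal cutting: 2 + 2 + 2 + 2 + 2 → $55.

55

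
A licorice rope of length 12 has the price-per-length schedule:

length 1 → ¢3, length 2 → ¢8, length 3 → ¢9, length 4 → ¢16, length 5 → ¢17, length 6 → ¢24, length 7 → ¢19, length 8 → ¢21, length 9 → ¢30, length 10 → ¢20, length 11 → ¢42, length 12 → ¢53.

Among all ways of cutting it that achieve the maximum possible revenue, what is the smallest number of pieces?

Consider every possible first cut. r[k] is the best of p[i]+r[k−i] over all sellable i≤k.
r[1] = 3
r[2] = 8
r[3] = 11  (first piece 1, then r[2]=8)
r[4] = 16  (first piece 2, then r[2]=8)
r[5] = 19  (first piece 1, then r[4]=16)
r[6] = 24  (first piece 2, then r[4]=16)
r[7] = 27  (first piece 1, then r[6]=24)
r[8] = 32  (first piece 2, then r[6]=24)
r[9] = 35  (first piece 1, then r[8]=32)
r[10] = 40  (first piece 2, then r[8]=32)
r[11] = 43  (first piece 1, then r[10]=40)
r[12] = 53
Maximum revenue is ¢53.
Now minimize piece count subject to staying optimal: for each k, pieces[k] = 1 + min over i with p[i]+r[k−i]=r[k] of pieces[k−i].
pieces[9] = 3
pieces[10] = 2
pieces[11] = 3
pieces[12] = 1

1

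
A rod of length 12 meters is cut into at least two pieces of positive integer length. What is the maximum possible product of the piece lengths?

81

Let f[k] be the best product for length k (with at least one cut). For each first piece i, the rest contributes max(k−i, f[k−i]).
f[2] = 1·max(1,0) = 1·1 = 1
f[3] = 1·max(2,1) = 1·2 = 2
f[4] = 2·max(2,1) = 2·2 = 4
f[5] = 2·max(3,2) = 2·3 = 6
f[6] = 3·max(3,2) = 3·3 = 9
f[7] = 2·max(5,6) = 2·6 = 12
f[8] = 2·max(6,9) = 2·9 = 18
f[9] = 3·max(6,9) = 3·9 = 27
f[10] = 2·max(8,18) = 2·18 = 36
f[11] = 2·max(9,27) = 2·27 = 54
f[12] = 3·max(9,27) = 3·27 = 81
One optimal split: 3 + 3 + 3 + 3; product 3·3·3·3 = 81.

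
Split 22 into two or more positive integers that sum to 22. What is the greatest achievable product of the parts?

Define prod[k] = max over 1≤i<k of i · max(k−i, prod[k−i]); the inner max lets the remainder stay uncut if that's better.
prod[2] = 1×max(1,0) = 1×1 = 1
prod[3] = 1×max(2,1) = 1×2 = 2
prod[4] = 2×max(2,1) = 2×2 = 4
prod[5] = 2×max(3,2) = 2×3 = 6
prod[6] = 3×max(3,2) = 3×3 = 9
prod[7] = 2×max(5,6) = 2×6 = 12
prod[8] = 2×max(6,9) = 2×9 = 18
prod[9] = 3×max(6,9) = 3×9 = 27
prod[10] = 2×max(8,18) = 2×18 = 36
prod[11] = 2×max(9,27) = 2×27 = 54
prod[12] = 3×max(9,27) = 3×27 = 81
prod[13] = 2×max(11,54) = 2×54 = 108
prod[14] = 2×max(12,81) = 2×81 = 162
prod[15] = 3×max(12,81) = 3×81 = 243
prod[16] = 2×max(14,162) = 2×162 = 324
prod[17] = 2×max(15,243) = 2×243 = 486
prod[18] = 3×max(15,243) = 3×243 = 729
prod[19] = 2×max(17,486) = 2×486 = 972
prod[20] = 2×max(18,729) = 2×729 = 1458
prod[21] = 3×max(18,729) = 3×729 = 2187
prod[22] = 2×max(20,1458) = 2×1458 = 2916
One optimal split: 3 + 3 + 3 + 3 + 3 + 3 + 2 + 2; product 3×3×3×3×3×3×2×2 = 2916.

2916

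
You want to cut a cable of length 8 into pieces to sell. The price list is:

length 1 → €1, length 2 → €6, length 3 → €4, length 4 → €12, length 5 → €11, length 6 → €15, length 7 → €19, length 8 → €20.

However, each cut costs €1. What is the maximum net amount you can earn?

23

Build r[k] bottom-up: r[k] = max over allowed piece i of (p[i] + r[k−i]) − 1 per cut.
r[1] = 1
r[2] = max(1+1-1, 6+0) = 6
r[3] = max(1+6-1, 6+1-1, 4+0) = 6
r[4] = max(1+6-1, 6+6-1, 4+1-1, 12+0) = 12
r[5] = max(1+12-1, 6+6-1, 4+6-1, 12+1-1, 11+0) = 12
r[6] = max(1+12-1, 6+12-1, 4+6-1, 12+6-1, 11+1-1, 15+0) = 17
r[7] = max(1+17-1, 6+12-1, 4+12-1, …, 15+1-1, 19+0) = 19
r[8] = max(1+19-1, 6+17-1, 4+12-1, …, 19+1-1, 20+0) = 23
One optimal plan: pieces 4 + 4 (1 cut) → €24 − €1 = €23.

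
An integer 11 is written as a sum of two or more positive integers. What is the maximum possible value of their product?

Let P[k] be the best product for length k (with at least one cut). For each first piece i, the rest contributes max(k−i, P[k−i]).
P[2] = 1·max(1,0) = 1·1 = 1
P[3] = 1·max(2,1) = 1·2 = 2
P[4] = 2·max(2,1) = 2·2 = 4
P[5] = 2·max(3,2) = 2·3 = 6
P[6] = 3·max(3,2) = 3·3 = 9
P[7] = 2·max(5,6) = 2·6 = 12
P[8] = 2·max(6,9) = 2·9 = 18
P[9] = 3·max(6,9) = 3·9 = 27
P[10] = 2·max(8,18) = 2·18 = 36
P[11] = 2·max(9,27) = 2·27 = 54
One optimal split: 3 + 3 + 3 + 2; product 3·3·3·2 = 54.

54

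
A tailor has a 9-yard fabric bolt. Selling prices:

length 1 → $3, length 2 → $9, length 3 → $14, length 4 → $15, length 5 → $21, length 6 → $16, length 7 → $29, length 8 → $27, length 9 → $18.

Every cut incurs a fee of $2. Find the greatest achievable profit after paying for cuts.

38

Consider every possible first cut. v[k] is the best of p[i]+v[k−i] over all sellable i≤k, charging 2 whenever i<k.
v[1] = 3
v[2] = max(3+3-2, 9+0) = 9
v[3] = max(3+9-2, 9+3-2, 14+0) = 14
v[4] = max(3+14-2, 9+9-2, 14+3-2, 15+0) = 16
v[5] = max(3+16-2, 9+14-2, 14+9-2, 15+3-2, 21+0) = 21
v[6] = max(3+21-2, 9+16-2, 14+14-2, 15+9-2, 21+3-2, 16+0) = 26
v[7] = max(3+26-2, 9+21-2, 14+16-2, …, 16+3-2, 29+0) = 29
v[8] = max(3+29-2, 9+26-2, 14+21-2, …, 29+3-2, 27+0) = 33
v[9] = max(3+33-2, 9+29-2, 14+26-2, …, 27+3-2, 18+0) = 38
One optimal plan: pieces 3 + 3 + 3 (2 cuts) → $42 − $4 = $38.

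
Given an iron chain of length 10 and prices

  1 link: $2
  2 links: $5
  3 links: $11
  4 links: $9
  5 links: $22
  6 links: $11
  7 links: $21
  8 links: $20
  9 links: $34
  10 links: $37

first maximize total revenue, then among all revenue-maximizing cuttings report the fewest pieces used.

Consider every possible first cut. r[k] is the best of p[i]+r[k−i] over all sellable i≤k.
r[1] = 2
r[2] = max(2+2, 5+0) = 5
r[3] = max(2+5, 5+2, 11+0) = 11
r[4] = max(2+11, 5+5, 11+2, 9+0) = 13
r[5] = max(2+13, 5+11, 11+5, 9+2, 22+0) = 22
r[6] = max(2+22, 5+13, 11+11, 9+5, 22+2, 11+0) = 24
r[7] = max(2+24, 5+22, 11+13, …, 11+2, 21+0) = 27
r[8] = max(2+27, 5+24, 11+22, …, 21+2, 20+0) = 33
r[9] = max(2+33, 5+27, 11+24, …, 20+2, 34+0) = 35
r[10] = max(2+35, 5+33, 11+27, …, 34+2, 37+0) = 44
Maximum revenue is $44.
Now minimize piece count subject to staying optimal: for each k, pieces[k] = 1 + min over i with p[i]+r[k−i]=r[k] of pieces[k−i].
pieces[7] = 2
pieces[8] = 2
pieces[9] = 3
pieces[10] = 2

2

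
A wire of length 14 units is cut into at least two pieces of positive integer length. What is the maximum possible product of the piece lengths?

162

Define P[k] = max over 1≤i<k of i · max(k−i, P[k−i]); the inner max lets the remainder stay uncut if that's better.
Small cases: P[2]=1, P[3]=2, P[4]=4, P[5]=6, P[6]=9.
P[7] = 2·max(5,6) = 2·6 = 12
P[8] = 2·max(6,9) = 2·9 = 18
P[9] = 3·max(6,9) = 3·9 = 27
P[10] = 2·max(8,18) = 2·18 = 36
P[11] = 2·max(9,27) = 2·27 = 54
P[12] = 3·max(9,27) = 3·27 = 81
P[13] = 2·max(11,54) = 2·54 = 108
P[14] = 2·max(12,81) = 2·81 = 162
One optimal split: 3 + 3 + 3 + 3 + 2; product 3·3·3·3·2 = 162.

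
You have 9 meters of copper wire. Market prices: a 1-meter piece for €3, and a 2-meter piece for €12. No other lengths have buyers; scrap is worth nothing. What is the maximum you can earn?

51

Let f[k] be the best obtainable value from length k. For each k, try every first piece i and keep the best of price[i] + f[k−i].
f[1] = 3
f[2] = 12
f[3] = 15  (first piece 1, then f[2]=12)
f[4] = 24  (first piece 2, then f[2]=12)
f[5] = 27  (first piece 1, then f[4]=24)
f[6] = 36  (first piece 2, then f[4]=24)
f[7] = 39  (first piece 1, then f[6]=36)
f[8] = 48  (first piece 2, then f[6]=36)
f[9] = 51  (first piece 1, then f[8]=48)
One optimal cutting: 2 + 2 + 2 + 2 + 1 → €51.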